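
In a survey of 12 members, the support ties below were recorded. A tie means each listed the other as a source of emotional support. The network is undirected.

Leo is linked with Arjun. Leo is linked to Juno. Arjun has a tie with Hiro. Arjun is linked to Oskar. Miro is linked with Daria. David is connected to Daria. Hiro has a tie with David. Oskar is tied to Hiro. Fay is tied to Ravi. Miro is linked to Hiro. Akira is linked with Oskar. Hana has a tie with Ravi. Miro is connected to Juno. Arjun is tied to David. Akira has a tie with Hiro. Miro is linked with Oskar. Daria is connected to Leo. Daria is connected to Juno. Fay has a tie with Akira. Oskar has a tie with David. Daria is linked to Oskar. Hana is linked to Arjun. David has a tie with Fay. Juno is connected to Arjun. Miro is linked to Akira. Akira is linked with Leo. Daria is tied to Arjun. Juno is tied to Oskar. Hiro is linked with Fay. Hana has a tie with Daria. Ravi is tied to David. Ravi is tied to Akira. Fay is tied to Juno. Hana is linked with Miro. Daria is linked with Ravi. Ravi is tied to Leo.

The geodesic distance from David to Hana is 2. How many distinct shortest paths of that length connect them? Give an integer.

3

The shortest distance is 2. The length-2 paths are: David–Arjun–Hana; David–Daria–Hana; David–Ravi–Hana.
That gives 3 distinct shortest paths.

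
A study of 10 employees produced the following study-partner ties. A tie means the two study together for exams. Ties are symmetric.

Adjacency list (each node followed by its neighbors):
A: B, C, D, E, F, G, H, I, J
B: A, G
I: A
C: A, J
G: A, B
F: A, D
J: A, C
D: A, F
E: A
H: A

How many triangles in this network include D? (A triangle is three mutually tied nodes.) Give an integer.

D's neighbors: A and F.
Neighbor pairs that are themselves tied: D–A–F. Each forms one triangle with D, for 1 in total.

1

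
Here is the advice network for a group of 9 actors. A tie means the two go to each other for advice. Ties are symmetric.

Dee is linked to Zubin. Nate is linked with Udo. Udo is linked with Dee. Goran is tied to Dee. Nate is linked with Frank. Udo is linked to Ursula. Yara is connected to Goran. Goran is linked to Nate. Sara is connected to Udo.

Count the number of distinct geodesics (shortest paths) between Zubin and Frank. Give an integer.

The shortest distance is 4. The length-4 paths are: Zubin–Dee–Udo–Nate–Frank; Zubin–Dee–Goran–Nate–Frank.
That gives 2 distinct shortest paths.

2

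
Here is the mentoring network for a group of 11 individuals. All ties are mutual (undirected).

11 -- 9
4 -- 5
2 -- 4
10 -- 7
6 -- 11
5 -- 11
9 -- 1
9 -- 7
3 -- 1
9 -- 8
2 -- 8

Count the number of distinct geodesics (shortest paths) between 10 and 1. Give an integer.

1

The shortest distance is 3, and the only length-3 path is 10–7–9–1. So there is exactly 1 shortest path.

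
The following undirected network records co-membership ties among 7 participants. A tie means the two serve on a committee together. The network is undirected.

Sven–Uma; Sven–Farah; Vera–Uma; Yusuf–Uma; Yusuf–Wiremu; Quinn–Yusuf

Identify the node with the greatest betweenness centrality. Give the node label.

Unnormalized betweenness of each node: Farah:0, Quinn:0, Sven:5, Uma:11, Vera:0, Wiremu:0, Yusuf:9.
Uma has the largest value, 11, making it the main broker — the node through which the most shortest paths run.

Uma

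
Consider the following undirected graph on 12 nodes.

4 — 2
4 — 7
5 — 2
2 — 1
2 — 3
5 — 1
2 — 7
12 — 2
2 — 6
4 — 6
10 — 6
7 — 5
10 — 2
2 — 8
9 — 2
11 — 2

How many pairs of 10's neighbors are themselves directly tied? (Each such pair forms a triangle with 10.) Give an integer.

10's neighbors: 2 and 6.
Neighbor pairs that are themselves tied: 10–2–6. Each forms one triangle with 10, for 1 in total.

1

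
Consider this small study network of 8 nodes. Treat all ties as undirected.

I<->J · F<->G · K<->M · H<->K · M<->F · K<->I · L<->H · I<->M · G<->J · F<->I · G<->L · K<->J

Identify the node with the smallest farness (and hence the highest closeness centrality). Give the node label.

Farness (sum of distances to all others) for each node — F:12, G:11, H:13, I:11, J:11, K:10, L:14, M:12.
The smallest farness is 10, for K, so K has the highest closeness.

K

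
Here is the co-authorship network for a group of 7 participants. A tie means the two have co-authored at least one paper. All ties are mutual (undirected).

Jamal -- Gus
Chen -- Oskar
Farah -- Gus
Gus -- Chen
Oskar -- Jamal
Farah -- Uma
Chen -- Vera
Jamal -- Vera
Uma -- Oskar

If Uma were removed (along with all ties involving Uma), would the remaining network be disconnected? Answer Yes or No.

No

Even without Uma, every remaining node can still reach every other (the residual graph is connected), so Uma is not a cut vertex.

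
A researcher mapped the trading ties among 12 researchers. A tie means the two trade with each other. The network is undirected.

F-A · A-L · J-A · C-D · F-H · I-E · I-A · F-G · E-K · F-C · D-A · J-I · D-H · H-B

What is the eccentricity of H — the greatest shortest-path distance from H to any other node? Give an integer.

Distances from H: A:2, B:1, C:2, D:1, E:4, F:1, G:2, I:3, J:3, K:5, L:3.
The largest is 5 (to K), so the eccentricity of H is 5.

5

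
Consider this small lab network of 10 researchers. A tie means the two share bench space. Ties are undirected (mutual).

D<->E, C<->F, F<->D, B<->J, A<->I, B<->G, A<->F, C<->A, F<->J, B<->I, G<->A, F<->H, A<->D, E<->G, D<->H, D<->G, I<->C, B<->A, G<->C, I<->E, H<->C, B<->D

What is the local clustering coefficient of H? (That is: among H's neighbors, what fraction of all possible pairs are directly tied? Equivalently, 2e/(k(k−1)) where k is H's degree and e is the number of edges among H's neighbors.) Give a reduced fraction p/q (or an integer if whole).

2/3

H's neighbors: C, D, and F (k = 3).
Possible neighbor pairs: C(3,2) = 3. Edges among them: C–F, D–F → e = 2.
Clustering(H) = 2/3.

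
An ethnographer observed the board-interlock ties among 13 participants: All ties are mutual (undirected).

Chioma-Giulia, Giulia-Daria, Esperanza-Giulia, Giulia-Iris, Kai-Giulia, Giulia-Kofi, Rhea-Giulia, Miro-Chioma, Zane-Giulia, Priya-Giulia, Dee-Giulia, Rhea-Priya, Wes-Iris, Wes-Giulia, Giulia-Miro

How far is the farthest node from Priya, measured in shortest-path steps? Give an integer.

Distances from Priya: Chioma:2, Daria:2, Dee:2, Esperanza:2, Giulia:1, Iris:2, Kai:2, Kofi:2, Miro:2, Rhea:1, Wes:2, Zane:2.
The largest is 2 (to Kai, Chioma, Kofi, Miro, Daria, Iris, Dee, Zane, Esperanza, and Wes), so the eccentricity of Priya is 2.

2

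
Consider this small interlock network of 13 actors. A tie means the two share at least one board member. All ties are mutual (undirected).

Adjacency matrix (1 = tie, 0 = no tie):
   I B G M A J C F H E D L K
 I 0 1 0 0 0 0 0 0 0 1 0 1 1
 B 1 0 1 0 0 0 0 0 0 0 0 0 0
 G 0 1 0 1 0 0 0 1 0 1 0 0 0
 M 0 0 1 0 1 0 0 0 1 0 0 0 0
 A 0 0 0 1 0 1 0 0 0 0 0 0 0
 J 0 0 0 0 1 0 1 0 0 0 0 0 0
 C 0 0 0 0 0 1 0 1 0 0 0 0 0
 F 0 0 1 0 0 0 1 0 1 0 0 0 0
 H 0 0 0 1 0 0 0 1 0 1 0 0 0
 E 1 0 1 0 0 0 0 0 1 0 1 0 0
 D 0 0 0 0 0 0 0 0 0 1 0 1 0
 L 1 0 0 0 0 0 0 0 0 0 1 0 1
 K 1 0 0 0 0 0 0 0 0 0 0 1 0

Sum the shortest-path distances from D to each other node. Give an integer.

32

Distances from D: A:4, B:3, C:4, E:1, F:3, G:2, H:2, I:2, J:5, K:2, L:1, M:3.
Sum = 4 + 3 + 4 + 1 + 3 + 2 + 2 + 2 + 5 + 2 + 1 + 3 = 32.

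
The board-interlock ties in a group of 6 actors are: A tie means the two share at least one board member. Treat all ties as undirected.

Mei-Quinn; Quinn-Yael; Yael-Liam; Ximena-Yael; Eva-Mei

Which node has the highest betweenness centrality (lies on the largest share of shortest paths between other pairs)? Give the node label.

Yael

Unnormalized betweenness of each node: Eva:0, Liam:0, Mei:4, Quinn:6, Ximena:0, Yael:7.
Yael has the largest value, 7, making it the main broker — the node through which the most shortest paths run.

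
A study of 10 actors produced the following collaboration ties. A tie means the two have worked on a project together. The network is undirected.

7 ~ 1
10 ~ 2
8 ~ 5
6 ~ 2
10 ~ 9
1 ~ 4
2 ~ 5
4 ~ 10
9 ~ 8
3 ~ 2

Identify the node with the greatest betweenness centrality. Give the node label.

10

Unnormalized betweenness of each node: 1:8, 2:19, 3:0, 4:14, 5:3, 6:0, 7:0, 8:1, 9:4, 10:21.
10 has the largest value, 21, making it the main broker — the node through which the most shortest paths run.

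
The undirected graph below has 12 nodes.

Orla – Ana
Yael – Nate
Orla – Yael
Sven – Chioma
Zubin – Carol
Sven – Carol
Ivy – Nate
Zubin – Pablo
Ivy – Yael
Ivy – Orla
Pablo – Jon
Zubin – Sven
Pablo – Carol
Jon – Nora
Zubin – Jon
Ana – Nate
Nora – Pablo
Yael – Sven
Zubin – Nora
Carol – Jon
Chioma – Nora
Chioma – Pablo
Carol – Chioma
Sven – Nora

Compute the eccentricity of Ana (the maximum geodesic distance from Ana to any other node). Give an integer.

Distances from Ana: Carol:4, Chioma:4, Ivy:2, Jon:5, Nate:1, Nora:4, Orla:1, Pablo:5, Sven:3, Yael:2, Zubin:4.
The largest is 5 (to Pablo and Jon), so the eccentricity of Ana is 5.

5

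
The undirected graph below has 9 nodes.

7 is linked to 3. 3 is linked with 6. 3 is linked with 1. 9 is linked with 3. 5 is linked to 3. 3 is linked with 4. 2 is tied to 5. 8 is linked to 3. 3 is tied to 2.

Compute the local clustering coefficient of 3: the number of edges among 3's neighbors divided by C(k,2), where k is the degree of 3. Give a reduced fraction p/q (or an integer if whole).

3's neighbors: 1, 2, 4, 5, 6, 7, 8, and 9 (k = 8).
Possible neighbor pairs: C(8,2) = 28. Edges among them: 2–5 → e = 1.
Clustering(3) = 1/28.

1/28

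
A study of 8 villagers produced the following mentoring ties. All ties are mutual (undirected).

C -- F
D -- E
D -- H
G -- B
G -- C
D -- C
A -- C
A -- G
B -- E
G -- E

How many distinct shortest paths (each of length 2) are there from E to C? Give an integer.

The shortest distance is 2. The length-2 paths are: E–G–C; E–D–C.
That gives 2 distinct shortest paths.

2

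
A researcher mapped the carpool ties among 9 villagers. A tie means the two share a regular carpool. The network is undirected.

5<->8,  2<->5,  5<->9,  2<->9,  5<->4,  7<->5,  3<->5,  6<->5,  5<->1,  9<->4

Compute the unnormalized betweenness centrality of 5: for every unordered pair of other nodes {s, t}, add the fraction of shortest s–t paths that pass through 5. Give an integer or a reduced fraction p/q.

Pairs whose geodesics pass through 5 — 7–4: 1; 7–9: 1; 7–1: 1; 7–8: 1; 7–3: 1; 7–2: 1; 7–6: 1; 4–1: 1; 4–8: 1; 4–3: 1; 4–2: 1/2; 4–6: 1; 9–1: 1; 9–8: 1 … (+12 more pairs).
All other pairs contribute 0.
Summing the contributions gives betweenness(5) = 51/2.

51/2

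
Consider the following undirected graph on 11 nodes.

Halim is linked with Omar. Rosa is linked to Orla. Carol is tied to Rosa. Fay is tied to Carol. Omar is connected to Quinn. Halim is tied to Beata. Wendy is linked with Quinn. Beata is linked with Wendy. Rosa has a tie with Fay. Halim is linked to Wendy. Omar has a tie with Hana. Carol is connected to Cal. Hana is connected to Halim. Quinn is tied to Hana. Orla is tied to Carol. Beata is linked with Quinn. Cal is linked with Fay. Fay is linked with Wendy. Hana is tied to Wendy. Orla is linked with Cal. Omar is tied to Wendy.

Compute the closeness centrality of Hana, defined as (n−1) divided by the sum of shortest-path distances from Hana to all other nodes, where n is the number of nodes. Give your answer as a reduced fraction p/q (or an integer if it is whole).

10/21

Distances from Hana: Beata:2, Cal:3, Carol:3, Fay:2, Halim:1, Omar:1, Orla:4, Quinn:1, Rosa:3, Wendy:1. Sum = 21.
n = 11, so closeness = 10/21.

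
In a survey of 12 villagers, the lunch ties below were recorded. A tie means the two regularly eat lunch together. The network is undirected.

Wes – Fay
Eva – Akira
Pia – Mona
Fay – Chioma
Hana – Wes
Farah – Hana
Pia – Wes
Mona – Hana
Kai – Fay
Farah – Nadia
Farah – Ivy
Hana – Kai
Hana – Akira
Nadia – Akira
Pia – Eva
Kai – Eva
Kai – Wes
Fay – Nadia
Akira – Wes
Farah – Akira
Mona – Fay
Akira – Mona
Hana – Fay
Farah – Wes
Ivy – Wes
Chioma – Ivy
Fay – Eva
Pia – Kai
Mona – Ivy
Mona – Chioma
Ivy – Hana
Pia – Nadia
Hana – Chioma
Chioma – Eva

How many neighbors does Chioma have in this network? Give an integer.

Chioma is directly tied to Eva, Fay, Hana, Ivy, and Mona. That is 5 neighbors, so the degree of Chioma is 5.

5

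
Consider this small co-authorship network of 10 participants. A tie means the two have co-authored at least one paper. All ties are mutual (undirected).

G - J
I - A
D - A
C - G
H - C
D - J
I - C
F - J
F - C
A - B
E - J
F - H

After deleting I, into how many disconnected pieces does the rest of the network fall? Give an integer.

I's neighbors (A and C) remain reachable from one another through other ties, so the rest of the network stays in one piece.

1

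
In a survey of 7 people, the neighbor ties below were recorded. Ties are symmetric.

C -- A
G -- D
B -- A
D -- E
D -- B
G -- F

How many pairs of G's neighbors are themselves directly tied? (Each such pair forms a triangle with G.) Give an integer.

G's neighbors are D and F, but none of them are tied to each other, so no triangle contains G.

0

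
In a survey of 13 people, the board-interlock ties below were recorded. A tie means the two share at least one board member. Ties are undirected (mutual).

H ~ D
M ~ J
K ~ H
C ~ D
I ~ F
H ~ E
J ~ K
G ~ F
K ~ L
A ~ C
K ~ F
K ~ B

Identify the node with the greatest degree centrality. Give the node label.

Degrees — A:1, B:1, C:2, D:2, E:1, F:3, G:1, H:3, I:1, J:2, K:5, L:1, M:1.
The maximum is 5, attained only by K.

K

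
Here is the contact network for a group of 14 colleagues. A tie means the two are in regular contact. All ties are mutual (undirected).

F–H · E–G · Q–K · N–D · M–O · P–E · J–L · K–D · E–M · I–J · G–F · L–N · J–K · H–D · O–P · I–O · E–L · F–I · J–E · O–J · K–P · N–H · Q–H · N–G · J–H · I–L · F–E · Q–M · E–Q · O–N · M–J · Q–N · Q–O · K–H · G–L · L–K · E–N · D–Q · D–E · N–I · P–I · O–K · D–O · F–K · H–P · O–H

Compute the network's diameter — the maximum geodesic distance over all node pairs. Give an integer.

2

Eccentricity of each node (its greatest distance to any other): D:2, E:2, F:2, G:2, H:2, I:2, J:2, K:2, L:2, M:2, N:2, O:2, P:2, Q:2.
The maximum eccentricity is 2, realized for instance by the pair L–P via L – K – P. So the diameter is 2.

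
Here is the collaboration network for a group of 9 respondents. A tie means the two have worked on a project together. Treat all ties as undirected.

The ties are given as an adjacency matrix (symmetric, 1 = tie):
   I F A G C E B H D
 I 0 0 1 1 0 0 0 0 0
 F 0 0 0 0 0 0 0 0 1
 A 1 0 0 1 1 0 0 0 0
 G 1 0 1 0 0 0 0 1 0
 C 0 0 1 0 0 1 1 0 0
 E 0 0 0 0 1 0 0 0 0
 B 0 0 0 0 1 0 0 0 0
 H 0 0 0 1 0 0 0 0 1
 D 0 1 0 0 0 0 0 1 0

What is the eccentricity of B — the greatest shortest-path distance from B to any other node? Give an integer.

Distances from B: A:2, C:1, D:5, E:2, F:6, G:3, H:4, I:3.
The largest is 6 (to F), so the eccentricity of B is 6.

6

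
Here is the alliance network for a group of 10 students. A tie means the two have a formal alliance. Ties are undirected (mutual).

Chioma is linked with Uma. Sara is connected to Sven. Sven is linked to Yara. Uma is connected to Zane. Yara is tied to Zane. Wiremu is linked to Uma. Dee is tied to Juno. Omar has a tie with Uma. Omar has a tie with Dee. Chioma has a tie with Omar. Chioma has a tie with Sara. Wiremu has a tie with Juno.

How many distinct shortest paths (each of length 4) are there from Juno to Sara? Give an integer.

2

The shortest distance is 4. The length-4 paths are: Juno–Dee–Omar–Chioma–Sara; Juno–Wiremu–Uma–Chioma–Sara.
That gives 2 distinct shortest paths.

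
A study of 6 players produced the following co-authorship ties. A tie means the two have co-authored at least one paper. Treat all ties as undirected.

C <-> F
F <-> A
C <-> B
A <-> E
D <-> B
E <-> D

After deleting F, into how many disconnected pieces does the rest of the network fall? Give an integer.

1

F's neighbors (A and C) remain reachable from one another through other ties, so the rest of the network stays in one piece.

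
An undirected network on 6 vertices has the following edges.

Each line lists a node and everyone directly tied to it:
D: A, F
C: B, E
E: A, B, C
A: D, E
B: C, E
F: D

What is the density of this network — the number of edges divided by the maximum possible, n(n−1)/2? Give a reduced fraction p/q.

There are 6 edges and 6 nodes, so the maximum possible is C(6,2) = 15.
Density = 6/15 = 2/5.

2/5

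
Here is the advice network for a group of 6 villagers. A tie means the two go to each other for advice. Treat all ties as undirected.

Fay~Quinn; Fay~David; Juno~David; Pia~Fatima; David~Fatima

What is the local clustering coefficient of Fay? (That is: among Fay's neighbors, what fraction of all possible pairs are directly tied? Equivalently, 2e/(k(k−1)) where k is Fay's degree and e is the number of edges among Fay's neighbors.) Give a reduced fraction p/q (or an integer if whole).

0

Fay's neighbors: David and Quinn (k = 2).
Possible neighbor pairs: C(2,2) = 1. Edges among them: none → e = 0.
Clustering(Fay) = 0/1.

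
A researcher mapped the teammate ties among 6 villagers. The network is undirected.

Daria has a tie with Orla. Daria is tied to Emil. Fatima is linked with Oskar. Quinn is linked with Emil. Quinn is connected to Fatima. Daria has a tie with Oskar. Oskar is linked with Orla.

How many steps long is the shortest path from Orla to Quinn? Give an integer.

3

One shortest route is Orla – Oskar – Fatima – Quinn, which uses 3 edges, and at distance 2 from Orla we only reach {Emil, Fatima}, which does not include Quinn. So d(Orla,Quinn) = 3.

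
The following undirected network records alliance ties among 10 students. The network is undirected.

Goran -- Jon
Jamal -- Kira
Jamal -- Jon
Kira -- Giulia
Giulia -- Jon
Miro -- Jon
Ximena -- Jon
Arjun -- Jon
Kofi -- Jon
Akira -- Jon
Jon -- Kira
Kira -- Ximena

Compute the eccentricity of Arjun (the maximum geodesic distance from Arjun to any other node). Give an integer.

2

Distances from Arjun: Akira:2, Giulia:2, Goran:2, Jamal:2, Jon:1, Kira:2, Kofi:2, Miro:2, Ximena:2.
The largest is 2 (to Giulia, Ximena, Kofi, Miro, Goran, Jamal, Akira, and Kira), so the eccentricity of Arjun is 2.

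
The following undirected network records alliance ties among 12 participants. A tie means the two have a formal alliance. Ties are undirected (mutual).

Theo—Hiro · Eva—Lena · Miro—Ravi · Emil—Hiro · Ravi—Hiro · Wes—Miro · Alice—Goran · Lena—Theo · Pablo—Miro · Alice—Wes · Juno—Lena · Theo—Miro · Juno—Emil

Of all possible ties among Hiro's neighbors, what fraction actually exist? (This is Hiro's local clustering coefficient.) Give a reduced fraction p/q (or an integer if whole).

0

Hiro's neighbors: Emil, Ravi, and Theo (k = 3).
Possible neighbor pairs: C(3,2) = 3. Edges among them: none → e = 0.
Clustering(Hiro) = 0/3 = 0.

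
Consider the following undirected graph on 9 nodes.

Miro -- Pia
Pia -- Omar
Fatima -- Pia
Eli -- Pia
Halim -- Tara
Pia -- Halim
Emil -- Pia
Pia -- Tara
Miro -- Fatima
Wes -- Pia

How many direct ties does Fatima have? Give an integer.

2

Fatima is directly tied to Miro and Pia. That is 2 neighbors, so the degree of Fatima is 2.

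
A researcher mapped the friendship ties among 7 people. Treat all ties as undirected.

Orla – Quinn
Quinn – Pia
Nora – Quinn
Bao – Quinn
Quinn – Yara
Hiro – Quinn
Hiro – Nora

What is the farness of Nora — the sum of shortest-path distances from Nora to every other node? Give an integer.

Distances from Nora: Bao:2, Hiro:1, Orla:2, Pia:2, Quinn:1, Yara:2.
Sum = 2 + 1 + 2 + 2 + 1 + 2 = 10.

10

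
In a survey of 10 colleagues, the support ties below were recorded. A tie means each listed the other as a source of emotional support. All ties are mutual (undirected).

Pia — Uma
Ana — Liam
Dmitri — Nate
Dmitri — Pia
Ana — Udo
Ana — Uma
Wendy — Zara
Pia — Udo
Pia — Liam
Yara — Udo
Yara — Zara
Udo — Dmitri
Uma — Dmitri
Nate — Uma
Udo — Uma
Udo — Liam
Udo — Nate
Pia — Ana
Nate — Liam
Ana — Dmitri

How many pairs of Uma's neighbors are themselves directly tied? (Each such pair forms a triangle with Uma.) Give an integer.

Uma's neighbors: Ana, Dmitri, Nate, Pia, and Udo.
Neighbor pairs that are themselves tied: Uma–Ana–Dmitri; Uma–Ana–Pia; Uma–Ana–Udo; Uma–Dmitri–Nate; Uma–Dmitri–Pia; Uma–Dmitri–Udo; Uma–Nate–Udo; Uma–Pia–Udo. Each forms one triangle with Uma, for 8 in total.

8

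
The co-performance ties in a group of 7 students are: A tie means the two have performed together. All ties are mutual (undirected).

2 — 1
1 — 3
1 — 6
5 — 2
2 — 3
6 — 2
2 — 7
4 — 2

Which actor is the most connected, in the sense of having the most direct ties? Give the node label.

2

Degrees — 1:3, 2:6, 3:2, 4:1, 5:1, 6:2, 7:1.
The maximum is 6, attained only by 2.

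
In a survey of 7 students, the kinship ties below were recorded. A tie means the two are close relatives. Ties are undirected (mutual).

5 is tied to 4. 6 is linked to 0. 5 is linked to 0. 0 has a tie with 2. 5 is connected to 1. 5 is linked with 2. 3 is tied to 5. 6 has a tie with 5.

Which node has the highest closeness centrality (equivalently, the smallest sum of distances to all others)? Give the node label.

5

Farness (sum of distances to all others) for each node — 0:9, 1:11, 2:10, 3:11, 4:11, 5:6, 6:10.
The smallest farness is 6, for 5, so 5 has the highest closeness.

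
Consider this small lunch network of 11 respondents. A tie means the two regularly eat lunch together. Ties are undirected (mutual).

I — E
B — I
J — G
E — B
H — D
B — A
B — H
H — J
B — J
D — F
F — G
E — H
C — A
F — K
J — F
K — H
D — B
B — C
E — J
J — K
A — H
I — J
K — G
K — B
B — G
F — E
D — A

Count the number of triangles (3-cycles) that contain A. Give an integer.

A's neighbors: B, C, D, and H.
Neighbor pairs that are themselves tied: A–B–C; A–B–D; A–B–H; A–D–H. Each forms one triangle with A, for 4 in total.

4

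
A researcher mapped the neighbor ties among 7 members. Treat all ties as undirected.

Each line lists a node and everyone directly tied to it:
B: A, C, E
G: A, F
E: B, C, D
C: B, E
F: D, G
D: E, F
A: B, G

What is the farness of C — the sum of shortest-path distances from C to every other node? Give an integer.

Distances from C: A:2, B:1, D:2, E:1, F:3, G:3.
Sum = 2 + 1 + 2 + 1 + 3 + 3 = 12.

12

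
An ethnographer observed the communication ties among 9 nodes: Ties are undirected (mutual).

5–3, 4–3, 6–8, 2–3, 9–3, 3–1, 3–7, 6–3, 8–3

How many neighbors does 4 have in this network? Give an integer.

4 is directly tied to 3. That is 1 neighbor, so the degree of 4 is 1.

1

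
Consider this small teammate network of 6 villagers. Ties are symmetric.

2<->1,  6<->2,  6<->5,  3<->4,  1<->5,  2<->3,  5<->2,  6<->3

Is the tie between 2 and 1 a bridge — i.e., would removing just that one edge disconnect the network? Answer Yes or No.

Even without that edge, 2 still reaches 1 via 2 – 5 – 1, so the network stays connected. Not a bridge.

No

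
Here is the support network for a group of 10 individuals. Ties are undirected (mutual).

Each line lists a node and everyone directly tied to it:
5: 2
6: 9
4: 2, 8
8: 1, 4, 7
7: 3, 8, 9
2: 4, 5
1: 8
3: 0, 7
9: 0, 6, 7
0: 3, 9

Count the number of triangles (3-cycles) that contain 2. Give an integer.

2's neighbors are 4 and 5, but none of them are tied to each other, so no triangle contains 2.

0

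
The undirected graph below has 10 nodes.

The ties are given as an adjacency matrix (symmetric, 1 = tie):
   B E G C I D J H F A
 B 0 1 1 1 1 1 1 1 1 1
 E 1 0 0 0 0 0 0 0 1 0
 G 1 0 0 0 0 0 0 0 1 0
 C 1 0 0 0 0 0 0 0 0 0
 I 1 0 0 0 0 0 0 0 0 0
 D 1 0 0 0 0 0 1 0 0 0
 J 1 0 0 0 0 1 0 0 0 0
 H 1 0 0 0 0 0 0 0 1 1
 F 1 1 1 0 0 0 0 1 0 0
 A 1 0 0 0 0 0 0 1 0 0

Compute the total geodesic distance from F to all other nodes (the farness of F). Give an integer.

14

Distances from F: A:2, B:1, C:2, D:2, E:1, G:1, H:1, I:2, J:2.
Sum = 2 + 1 + 2 + 2 + 1 + 1 + 1 + 2 + 2 = 14.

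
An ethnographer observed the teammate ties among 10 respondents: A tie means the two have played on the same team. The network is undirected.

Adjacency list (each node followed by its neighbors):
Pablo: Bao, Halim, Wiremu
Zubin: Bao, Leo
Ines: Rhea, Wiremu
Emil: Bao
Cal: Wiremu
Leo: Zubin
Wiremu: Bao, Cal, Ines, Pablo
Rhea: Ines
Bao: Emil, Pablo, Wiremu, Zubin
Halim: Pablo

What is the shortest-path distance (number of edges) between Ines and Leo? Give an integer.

4

One shortest route is Ines – Wiremu – Bao – Zubin – Leo, which uses 4 edges, and at distance 3 from Ines we only reach {Emil, Halim, Zubin}, which does not include Leo. So d(Ines,Leo) = 4.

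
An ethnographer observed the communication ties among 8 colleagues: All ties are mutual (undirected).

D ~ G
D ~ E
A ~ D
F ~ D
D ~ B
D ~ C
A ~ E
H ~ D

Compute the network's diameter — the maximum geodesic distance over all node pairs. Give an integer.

2

Eccentricity of each node (its greatest distance to any other): A:2, B:2, C:2, D:1, E:2, F:2, G:2, H:2.
The maximum eccentricity is 2, realized for instance by the pair H–F via H – D – F. So the diameter is 2.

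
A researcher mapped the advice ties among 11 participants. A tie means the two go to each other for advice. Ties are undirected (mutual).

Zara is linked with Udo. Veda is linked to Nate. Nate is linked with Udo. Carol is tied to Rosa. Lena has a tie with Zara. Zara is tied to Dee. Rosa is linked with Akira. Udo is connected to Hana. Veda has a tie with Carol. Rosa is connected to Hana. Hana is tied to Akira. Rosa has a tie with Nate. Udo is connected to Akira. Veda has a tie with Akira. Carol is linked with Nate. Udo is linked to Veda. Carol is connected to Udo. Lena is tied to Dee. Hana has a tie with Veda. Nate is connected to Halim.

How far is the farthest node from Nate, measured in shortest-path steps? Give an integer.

Distances from Nate: Akira:2, Carol:1, Dee:3, Halim:1, Hana:2, Lena:3, Rosa:1, Udo:1, Veda:1, Zara:2.
The largest is 3 (to Dee and Lena), so the eccentricity of Nate is 3.

3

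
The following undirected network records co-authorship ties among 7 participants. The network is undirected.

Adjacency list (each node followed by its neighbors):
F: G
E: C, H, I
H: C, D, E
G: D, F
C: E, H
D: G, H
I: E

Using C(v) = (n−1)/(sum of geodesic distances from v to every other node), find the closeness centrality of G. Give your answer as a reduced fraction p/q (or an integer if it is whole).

Distances from G: C:3, D:1, E:3, F:1, H:2, I:4. Sum = 14.
n = 7, so closeness = 6/14 = 3/7.

3/7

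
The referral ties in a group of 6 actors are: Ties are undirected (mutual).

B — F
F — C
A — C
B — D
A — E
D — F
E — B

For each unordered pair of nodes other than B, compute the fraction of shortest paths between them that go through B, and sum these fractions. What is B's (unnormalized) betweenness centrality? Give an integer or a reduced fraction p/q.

5/2

Pairs whose geodesics pass through B — E–D: 1; E–F: 1; D–A: 1/2.
All other pairs contribute 0.
Summing the contributions gives betweenness(B) = 5/2.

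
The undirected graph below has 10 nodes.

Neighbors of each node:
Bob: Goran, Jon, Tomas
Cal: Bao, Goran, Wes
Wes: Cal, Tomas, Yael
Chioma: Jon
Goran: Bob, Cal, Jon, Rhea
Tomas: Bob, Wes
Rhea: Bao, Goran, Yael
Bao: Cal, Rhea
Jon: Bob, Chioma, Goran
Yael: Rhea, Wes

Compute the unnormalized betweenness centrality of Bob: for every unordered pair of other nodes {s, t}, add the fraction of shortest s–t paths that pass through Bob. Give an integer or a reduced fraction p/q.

9/2

Pairs whose geodesics pass through Bob — Tomas–Chioma: 1; Tomas–Rhea: 1/2; Tomas–Goran: 1; Tomas–Jon: 1; Chioma–Wes: 1/2; Jon–Wes: 1/2.
All other pairs contribute 0.
Summing the contributions gives betweenness(Bob) = 9/2.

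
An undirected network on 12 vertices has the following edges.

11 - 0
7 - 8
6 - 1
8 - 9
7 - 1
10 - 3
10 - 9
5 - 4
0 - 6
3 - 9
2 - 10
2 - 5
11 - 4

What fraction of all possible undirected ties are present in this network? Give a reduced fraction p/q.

13/66

There are 13 edges and 12 nodes, so the maximum possible is C(12,2) = 66.
Density = 13/66.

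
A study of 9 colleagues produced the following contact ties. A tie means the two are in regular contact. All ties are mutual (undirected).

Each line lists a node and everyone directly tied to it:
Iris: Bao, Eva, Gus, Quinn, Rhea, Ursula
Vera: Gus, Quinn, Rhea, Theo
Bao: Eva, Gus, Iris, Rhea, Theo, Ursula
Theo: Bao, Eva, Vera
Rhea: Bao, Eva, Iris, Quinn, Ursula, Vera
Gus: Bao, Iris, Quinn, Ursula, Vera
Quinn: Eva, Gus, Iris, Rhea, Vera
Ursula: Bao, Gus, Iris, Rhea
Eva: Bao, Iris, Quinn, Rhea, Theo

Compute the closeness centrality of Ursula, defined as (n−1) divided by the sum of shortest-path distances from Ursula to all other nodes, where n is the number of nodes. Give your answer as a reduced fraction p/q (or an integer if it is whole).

Distances from Ursula: Bao:1, Eva:2, Gus:1, Iris:1, Quinn:2, Rhea:1, Theo:2, Vera:2. Sum = 12.
n = 9, so closeness = 8/12 = 2/3.

2/3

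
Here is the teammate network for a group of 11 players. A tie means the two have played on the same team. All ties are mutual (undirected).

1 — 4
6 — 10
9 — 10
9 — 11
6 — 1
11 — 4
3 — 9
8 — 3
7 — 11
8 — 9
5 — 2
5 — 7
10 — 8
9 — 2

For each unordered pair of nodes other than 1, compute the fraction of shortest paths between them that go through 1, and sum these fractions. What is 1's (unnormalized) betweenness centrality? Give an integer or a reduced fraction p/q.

Pairs whose geodesics pass through 1 — 10–4: 1/2; 6–4: 1; 6–11: 1/2; 6–7: 1/2.
All other pairs contribute 0.
Summing the contributions gives betweenness(1) = 5/2.

5/2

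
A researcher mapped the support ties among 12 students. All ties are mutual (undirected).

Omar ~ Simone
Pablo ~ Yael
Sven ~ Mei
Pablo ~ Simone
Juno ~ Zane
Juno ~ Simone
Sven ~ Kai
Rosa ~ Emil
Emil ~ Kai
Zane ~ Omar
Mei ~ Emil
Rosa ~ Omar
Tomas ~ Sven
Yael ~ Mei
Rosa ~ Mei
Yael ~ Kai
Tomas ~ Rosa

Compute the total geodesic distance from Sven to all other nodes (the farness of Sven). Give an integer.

Distances from Sven: Emil:2, Juno:5, Kai:1, Mei:1, Omar:3, Pablo:3, Rosa:2, Simone:4, Tomas:1, Yael:2, Zane:4.
Sum = 2 + 5 + 1 + 1 + 3 + 3 + 2 + 4 + 1 + 2 + 4 = 28.

28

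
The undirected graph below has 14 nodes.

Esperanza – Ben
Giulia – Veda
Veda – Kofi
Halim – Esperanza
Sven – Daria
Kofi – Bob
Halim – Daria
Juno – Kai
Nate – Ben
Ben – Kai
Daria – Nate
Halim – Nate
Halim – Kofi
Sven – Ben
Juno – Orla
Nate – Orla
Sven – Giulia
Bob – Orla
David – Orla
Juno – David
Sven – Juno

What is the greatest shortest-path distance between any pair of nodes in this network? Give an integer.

Eccentricity of each node (its greatest distance to any other): Ben:3, Bob:3, Daria:3, David:4, Esperanza:4, Giulia:3, Halim:3, Juno:3, Kai:4, Kofi:4, Nate:3, Orla:3, Sven:3, Veda:4.
The maximum eccentricity is 4, realized for instance by the pair Veda–Kai via Veda – Giulia – Sven – Juno – Kai. So the diameter is 4.

4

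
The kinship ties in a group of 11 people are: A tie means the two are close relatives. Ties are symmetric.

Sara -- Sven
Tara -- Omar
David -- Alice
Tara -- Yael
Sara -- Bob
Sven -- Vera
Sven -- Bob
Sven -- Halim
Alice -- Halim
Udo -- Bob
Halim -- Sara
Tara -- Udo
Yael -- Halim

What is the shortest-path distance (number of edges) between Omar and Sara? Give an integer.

4

One shortest route is Omar – Tara – Yael – Halim – Sara, which uses 4 edges, and at distance 3 from Omar we only reach {Bob, Halim}, which does not include Sara. So d(Omar,Sara) = 4.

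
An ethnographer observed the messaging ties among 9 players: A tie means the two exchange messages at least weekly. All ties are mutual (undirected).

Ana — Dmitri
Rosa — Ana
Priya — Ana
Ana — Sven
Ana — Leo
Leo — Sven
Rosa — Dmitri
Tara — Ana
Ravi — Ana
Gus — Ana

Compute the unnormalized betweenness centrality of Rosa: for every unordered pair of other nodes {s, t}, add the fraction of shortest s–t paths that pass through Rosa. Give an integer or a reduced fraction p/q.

No shortest path between any pair of other nodes passes through Rosa.
Summing the contributions gives betweenness(Rosa) = 0.

0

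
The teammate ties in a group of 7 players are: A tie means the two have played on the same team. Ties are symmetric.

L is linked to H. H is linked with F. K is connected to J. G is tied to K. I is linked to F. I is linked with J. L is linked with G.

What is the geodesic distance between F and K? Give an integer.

One shortest route is F – I – J – K, which uses 3 edges, and at distance 2 from F we only reach {J, L}, which does not include K. So d(F,K) = 3.

3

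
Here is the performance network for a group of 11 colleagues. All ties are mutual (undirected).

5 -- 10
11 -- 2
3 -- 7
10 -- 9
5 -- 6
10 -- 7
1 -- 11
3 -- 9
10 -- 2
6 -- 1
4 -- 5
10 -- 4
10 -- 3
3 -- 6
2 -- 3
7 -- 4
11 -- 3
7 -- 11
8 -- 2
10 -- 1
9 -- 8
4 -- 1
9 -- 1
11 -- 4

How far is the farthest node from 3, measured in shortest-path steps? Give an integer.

2

Distances from 3: 1:2, 2:1, 4:2, 5:2, 6:1, 7:1, 8:2, 9:1, 10:1, 11:1.
The largest is 2 (to 1, 5, 4, and 8), so the eccentricity of 3 is 2.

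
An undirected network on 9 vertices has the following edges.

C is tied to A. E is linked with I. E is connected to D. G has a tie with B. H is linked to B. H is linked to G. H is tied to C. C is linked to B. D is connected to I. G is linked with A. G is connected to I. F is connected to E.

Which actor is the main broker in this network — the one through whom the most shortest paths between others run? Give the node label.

Unnormalized betweenness of each node: A:5/3, B:5/3, C:1, D:0, E:7, F:0, G:17, H:5/3, I:15.
G has the largest value, 17, making it the main broker — the node through which the most shortest paths run.

G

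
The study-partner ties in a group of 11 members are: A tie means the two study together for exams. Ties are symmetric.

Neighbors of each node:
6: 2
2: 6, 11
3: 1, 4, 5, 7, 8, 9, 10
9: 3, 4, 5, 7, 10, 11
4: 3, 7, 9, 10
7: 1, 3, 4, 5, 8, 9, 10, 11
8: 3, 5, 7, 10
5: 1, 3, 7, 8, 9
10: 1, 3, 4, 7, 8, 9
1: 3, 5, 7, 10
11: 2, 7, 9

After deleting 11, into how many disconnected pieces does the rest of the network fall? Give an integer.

Without 11, the remaining ties split the others into: {1, 3, 4, 5, 7, 8, 9, 10}; {2, 6}.
That's 2 separate components.

2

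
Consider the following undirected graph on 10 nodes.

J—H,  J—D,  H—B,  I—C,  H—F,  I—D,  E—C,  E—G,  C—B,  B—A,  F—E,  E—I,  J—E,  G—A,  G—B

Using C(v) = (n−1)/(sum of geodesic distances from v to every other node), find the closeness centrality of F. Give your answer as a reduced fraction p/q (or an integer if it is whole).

1/2

Distances from F: A:3, B:2, C:2, D:3, E:1, G:2, H:1, I:2, J:2. Sum = 18.
n = 10, so closeness = 9/18 = 1/2.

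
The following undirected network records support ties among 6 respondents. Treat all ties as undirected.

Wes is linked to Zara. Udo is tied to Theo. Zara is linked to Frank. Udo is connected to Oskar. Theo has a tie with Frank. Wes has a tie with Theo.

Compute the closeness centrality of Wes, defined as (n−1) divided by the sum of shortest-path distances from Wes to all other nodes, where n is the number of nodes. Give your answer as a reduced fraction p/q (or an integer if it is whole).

Distances from Wes: Frank:2, Oskar:3, Theo:1, Udo:2, Zara:1. Sum = 9.
n = 6, so closeness = 5/9.

5/9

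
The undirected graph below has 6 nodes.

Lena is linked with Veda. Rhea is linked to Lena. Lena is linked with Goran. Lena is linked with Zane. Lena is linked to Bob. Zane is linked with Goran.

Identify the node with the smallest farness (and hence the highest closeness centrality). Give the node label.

Farness (sum of distances to all others) for each node — Bob:9, Goran:8, Lena:5, Rhea:9, Veda:9, Zane:8.
The smallest farness is 5, for Lena, so Lena has the highest closeness.

Lena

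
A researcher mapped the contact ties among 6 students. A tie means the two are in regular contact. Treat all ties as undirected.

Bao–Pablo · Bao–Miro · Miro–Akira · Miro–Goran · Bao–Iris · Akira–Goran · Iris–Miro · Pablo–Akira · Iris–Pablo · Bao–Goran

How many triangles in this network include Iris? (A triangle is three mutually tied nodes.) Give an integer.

Iris's neighbors: Bao, Miro, and Pablo.
Neighbor pairs that are themselves tied: Iris–Bao–Miro; Iris–Bao–Pablo. Each forms one triangle with Iris, for 2 in total.

2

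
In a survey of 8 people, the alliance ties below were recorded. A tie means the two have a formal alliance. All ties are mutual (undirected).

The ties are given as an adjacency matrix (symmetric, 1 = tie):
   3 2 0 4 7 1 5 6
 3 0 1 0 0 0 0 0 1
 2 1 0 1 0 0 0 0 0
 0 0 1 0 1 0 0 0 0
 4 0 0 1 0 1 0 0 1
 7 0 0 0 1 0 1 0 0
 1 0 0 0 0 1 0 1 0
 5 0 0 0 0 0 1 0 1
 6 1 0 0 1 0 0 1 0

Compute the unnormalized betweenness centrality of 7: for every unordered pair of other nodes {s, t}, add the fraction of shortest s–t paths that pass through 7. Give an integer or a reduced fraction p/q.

5/2

Pairs whose geodesics pass through 7 — 2–1: 1/2; 0–1: 1; 4–1: 1.
All other pairs contribute 0.
Summing the contributions gives betweenness(7) = 5/2.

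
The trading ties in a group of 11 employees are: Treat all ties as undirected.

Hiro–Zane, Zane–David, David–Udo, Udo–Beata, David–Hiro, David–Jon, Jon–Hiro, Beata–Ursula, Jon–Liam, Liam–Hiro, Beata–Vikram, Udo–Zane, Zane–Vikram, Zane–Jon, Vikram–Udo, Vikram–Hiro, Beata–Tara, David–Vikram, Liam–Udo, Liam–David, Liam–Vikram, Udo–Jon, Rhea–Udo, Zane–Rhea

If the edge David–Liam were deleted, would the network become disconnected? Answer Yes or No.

No

Even without that edge, David still reaches Liam via David – Jon – Liam, so the network stays connected. Not a bridge.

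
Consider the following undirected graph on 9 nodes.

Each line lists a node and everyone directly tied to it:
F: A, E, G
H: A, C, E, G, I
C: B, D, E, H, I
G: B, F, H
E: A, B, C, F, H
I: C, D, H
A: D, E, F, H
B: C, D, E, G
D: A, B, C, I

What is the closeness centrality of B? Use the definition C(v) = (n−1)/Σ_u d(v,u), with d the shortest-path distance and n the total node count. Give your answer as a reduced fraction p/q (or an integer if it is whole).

Distances from B: A:2, C:1, D:1, E:1, F:2, G:1, H:2, I:2. Sum = 12.
n = 9, so closeness = 8/12 = 2/3.

2/3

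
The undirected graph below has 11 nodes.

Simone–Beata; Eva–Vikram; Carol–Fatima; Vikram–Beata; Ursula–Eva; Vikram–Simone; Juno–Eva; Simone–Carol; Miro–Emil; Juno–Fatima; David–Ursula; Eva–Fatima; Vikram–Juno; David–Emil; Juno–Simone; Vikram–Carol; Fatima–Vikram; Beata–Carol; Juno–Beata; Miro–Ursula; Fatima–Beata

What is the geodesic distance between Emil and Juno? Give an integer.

4

One shortest route is Emil – David – Ursula – Eva – Juno, which uses 4 edges, and at distance 3 from Emil we only reach {Eva}, which does not include Juno. So d(Emil,Juno) = 4.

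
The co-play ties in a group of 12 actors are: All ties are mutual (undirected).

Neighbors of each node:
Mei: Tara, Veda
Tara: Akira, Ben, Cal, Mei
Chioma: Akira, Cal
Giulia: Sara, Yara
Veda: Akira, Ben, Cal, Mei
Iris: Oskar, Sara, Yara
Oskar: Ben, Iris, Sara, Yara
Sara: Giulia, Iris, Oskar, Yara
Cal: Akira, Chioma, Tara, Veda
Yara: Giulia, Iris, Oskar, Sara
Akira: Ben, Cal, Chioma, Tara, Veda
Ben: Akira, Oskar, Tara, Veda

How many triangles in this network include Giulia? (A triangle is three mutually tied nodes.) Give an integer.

1

Giulia's neighbors: Sara and Yara.
Neighbor pairs that are themselves tied: Giulia–Sara–Yara. Each forms one triangle with Giulia, for 1 in total.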